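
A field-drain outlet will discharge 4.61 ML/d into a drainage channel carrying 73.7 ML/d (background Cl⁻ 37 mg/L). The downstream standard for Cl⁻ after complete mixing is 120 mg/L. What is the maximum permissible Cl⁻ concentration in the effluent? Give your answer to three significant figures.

At the limit, (Qr·Cr + Qe·Cₑ)/(Qr + Qe) = 120:
Cₑ = (78.31·120 − 73.70·37.00) / 4.610 = 1447 mg/L.

1450 mg/L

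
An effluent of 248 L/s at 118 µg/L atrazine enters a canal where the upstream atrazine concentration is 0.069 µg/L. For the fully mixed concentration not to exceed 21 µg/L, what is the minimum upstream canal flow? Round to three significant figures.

1150 L/s

Set C_mix = 21: (Q·0.06900 + 248.0·118.0) / (Q + 248.0) = 21
→ Q = 248.0·(118.0 − 21)/(21 − 0.06900) = 1149 L/s.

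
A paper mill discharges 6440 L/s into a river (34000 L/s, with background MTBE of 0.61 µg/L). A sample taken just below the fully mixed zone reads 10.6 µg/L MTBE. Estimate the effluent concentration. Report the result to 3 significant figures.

63.3 µg/L

Mass balance: 34000·0.6100 + 6440·Cₑ = 40440·10.60
→ Cₑ = (40440·10.60 − 34000·0.6100) / 6440 = 63.34 µg/L.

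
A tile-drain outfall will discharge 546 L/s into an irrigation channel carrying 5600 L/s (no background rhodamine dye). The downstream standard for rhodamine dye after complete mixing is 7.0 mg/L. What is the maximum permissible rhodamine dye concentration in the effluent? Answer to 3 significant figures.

At the limit, (Qr·Cr + Qe·Cₑ)/(Qr + Qe) = 7.0:
Cₑ = (6146·7.0 − 5600·0) / 546.0 = 78.79 mg/L.

78.8 mg/L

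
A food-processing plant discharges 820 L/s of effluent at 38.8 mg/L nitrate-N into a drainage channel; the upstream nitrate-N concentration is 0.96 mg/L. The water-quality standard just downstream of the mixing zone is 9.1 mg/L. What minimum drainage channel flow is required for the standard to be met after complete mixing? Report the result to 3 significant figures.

Set C_mix = 9.1: (Q·0.9600 + 820.0·38.80) / (Q + 820.0) = 9.1
→ Q = 820.0·(38.80 − 9.1)/(9.1 − 0.9600) = 2992 L/s.

2990 L/s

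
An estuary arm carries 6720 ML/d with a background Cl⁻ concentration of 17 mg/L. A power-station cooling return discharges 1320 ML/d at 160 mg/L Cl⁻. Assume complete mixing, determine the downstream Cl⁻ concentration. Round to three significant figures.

40.5 mg/L

Conservation of mass: C = (6720·17.00 + 1320·160.0) / 8040 = 325400/8040 = 40.48 mg/L.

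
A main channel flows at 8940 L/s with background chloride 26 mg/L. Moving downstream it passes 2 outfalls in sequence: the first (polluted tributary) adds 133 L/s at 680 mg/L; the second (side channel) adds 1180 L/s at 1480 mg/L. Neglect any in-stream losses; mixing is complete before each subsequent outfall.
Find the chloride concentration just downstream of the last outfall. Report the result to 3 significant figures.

Below outfall 1: Q → 9073 L/s, C = (8940·26.00 + 133.0·680.0)/9073 = 35.59 mg/L.
Below outfall 2: Q → 10250 L/s, C = (9073·35.59 + 1180·1480)/10250 = 201.8 mg/L.

202 mg/L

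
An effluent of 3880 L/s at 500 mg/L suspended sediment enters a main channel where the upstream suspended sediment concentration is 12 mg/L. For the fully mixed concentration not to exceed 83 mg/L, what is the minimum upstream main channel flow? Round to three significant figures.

22800 L/s

Set C_mix = 83: (Q·12.00 + 3880·500.0) / (Q + 3880) = 83
→ Q = 3880·(500.0 − 83)/(83 − 12.00) = 22790 L/s.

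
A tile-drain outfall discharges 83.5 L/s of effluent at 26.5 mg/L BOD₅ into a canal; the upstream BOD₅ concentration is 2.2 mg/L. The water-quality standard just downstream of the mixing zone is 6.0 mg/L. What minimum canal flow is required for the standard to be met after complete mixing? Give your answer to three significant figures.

450 L/s

Set C_mix = 6.0: (Q·2.200 + 83.50·26.50) / (Q + 83.50) = 6.0
→ Q = 83.50·(26.50 − 6.0)/(6.0 − 2.200) = 450.5 L/s.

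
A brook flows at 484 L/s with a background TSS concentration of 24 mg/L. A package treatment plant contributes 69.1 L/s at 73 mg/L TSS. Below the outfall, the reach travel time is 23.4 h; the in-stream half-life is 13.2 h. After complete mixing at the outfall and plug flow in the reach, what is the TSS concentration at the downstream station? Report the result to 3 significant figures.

8.82 mg/L

Conservation of mass: C = (484.0·24.00 + 69.10·73.00) / 553.1 = 16660/553.1 = 30.12 mg/L.
Half-life 13.2 h → k = ln 2 / 13.2 = 0.05251 h⁻¹ = 1.260 d⁻¹.
Applying C = C₀e^(−kt): 30.12 × 0.2927 = 8.815 mg/L.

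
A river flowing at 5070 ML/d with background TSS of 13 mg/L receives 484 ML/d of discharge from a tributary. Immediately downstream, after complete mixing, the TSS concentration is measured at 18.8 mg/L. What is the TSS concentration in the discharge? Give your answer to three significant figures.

79.6 mg/L

Mass balance: 5070·13.00 + 484.0·Cₑ = 5554·18.80
→ Cₑ = (5554·18.80 − 5070·13.00) / 484.0 = 79.56 mg/L.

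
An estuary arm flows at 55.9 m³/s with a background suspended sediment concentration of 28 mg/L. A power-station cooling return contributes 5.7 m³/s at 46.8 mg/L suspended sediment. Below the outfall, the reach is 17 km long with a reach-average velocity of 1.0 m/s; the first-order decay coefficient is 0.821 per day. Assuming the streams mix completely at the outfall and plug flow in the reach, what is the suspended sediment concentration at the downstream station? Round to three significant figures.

25.3 mg/L

Flow-weighted average: C = (55.90·28.00 + 5.700·46.80) / 61.60 = 1832/61.60 = 29.74 mg/L.
Travel time t = 17·1000 / 1.0 = 17000 s = 4.722 h.
Decay over the reach: 29.74·exp(−kt) = 29.74·0.8508 = 25.30 mg/L.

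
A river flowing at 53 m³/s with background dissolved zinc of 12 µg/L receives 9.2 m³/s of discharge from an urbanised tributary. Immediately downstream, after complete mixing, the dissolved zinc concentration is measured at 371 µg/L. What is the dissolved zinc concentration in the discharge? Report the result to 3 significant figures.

2440 µg/L

Mass balance: 53.00·12.00 + 9.200·Cₑ = 62.20·371.0
→ Cₑ = (62.20·371.0 − 53.00·12.00) / 9.200 = 2439 µg/L.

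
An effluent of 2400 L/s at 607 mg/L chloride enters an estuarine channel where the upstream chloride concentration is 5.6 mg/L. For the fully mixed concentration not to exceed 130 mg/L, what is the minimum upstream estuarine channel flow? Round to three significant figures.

Set C_mix = 130: (Q·5.600 + 2400·607.0) / (Q + 2400) = 130
→ Q = 2400·(607.0 − 130)/(130 − 5.600) = 9203 L/s.

9200 L/s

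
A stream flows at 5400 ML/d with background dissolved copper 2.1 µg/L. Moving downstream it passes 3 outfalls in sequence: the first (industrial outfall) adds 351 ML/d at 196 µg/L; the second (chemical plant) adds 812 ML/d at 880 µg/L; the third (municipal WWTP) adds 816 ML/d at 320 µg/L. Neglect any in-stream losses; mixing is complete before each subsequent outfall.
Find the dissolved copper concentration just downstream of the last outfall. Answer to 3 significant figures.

143 µg/L

Below outfall 1: Q → 5751 ML/d, C = (5400·2.100 + 351.0·196.0)/5751 = 13.93 µg/L.
Below outfall 2: Q → 6563 ML/d, C = (5751·13.93 + 812.0·880.0)/6563 = 121.1 µg/L.
Below outfall 3: Q → 7379 ML/d, C = (6563·121.1 + 816.0·320.0)/7379 = 143.1 µg/L.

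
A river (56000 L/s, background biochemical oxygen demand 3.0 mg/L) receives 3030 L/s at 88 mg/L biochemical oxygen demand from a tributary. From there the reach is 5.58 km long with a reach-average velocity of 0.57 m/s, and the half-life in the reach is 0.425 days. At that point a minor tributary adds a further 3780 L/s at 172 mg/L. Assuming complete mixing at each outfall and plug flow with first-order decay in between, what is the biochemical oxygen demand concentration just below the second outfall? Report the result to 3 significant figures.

Conservation of mass: C = (56000·3.000 + 3030·88.00) / 59030 = 434600/59030 = 7.363 mg/L; combined flow 59030 L/s.
Travel time t = 5.58·1000 / 0.57 = 9789 s = 2.719 h.
Half-life 0.425 d → k = ln 2 / 0.425 = 1.631 d⁻¹.
First-order decay: C = 7.363·exp(−k·t) = 7.363·0.8313 = 6.121 mg/L.
At the second outfall, C = (59030·6.121 + 3780·172.0) / (59030 + 3780) = 16.10 mg/L.

16.1 mg/L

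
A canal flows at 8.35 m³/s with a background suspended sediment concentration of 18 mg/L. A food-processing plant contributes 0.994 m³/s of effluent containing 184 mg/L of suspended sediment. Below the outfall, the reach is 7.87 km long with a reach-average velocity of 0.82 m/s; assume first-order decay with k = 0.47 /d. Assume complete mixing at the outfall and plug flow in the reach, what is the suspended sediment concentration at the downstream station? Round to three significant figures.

33.8 mg/L

Flow-weighted average: C = (8.350·18.00 + 0.9940·184.0) / 9.344 = 333.2/9.344 = 35.66 mg/L.
Travel time t = 7.87·1000 / 0.82 = 9598 s = 2.666 h.
Applying C = C₀e^(−kt): 35.66 × 0.9491 = 33.84 mg/L.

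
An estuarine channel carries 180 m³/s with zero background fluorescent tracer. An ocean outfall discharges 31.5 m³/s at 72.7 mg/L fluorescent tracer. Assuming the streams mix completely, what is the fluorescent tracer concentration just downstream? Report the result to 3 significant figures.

Conservation of mass: C = (180.0·0 + 31.50·72.70) / 211.5 = 2290/211.5 = 10.83 mg/L.

10.8 mg/L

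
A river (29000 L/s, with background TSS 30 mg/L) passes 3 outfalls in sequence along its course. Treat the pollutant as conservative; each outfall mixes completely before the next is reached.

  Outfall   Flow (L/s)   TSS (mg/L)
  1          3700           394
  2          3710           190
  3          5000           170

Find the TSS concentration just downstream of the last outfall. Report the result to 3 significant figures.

After outfall 1: Q = 29000 + 3700 = 32700 L/s; C = (29000·30.00 + 3700·394.0)/32700 = 71.19 mg/L.
After outfall 2: Q = 32700 + 3710 = 36410 L/s; C = (32700·71.19 + 3710·190.0)/36410 = 83.29 mg/L.
After outfall 3: Q = 36410 + 5000 = 41410 L/s; C = (36410·83.29 + 5000·170.0)/41410 = 93.76 mg/L.

93.8 mg/L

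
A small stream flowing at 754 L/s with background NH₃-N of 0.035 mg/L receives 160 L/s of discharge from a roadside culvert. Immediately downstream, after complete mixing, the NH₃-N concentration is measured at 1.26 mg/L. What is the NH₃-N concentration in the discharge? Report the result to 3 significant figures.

Mass balance: 754.0·0.03500 + 160.0·Cₑ = 914.0·1.260
→ Cₑ = (914.0·1.260 − 754.0·0.03500) / 160.0 = 7.033 mg/L.

7.03 mg/L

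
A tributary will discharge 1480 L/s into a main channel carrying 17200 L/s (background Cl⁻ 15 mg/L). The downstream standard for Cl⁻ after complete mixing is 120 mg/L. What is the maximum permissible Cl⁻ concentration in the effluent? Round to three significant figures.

1340 mg/L

At the limit, (Qr·Cr + Qe·Cₑ)/(Qr + Qe) = 120:
Cₑ = (18680·120 − 17200·15.00) / 1480 = 1340 mg/L.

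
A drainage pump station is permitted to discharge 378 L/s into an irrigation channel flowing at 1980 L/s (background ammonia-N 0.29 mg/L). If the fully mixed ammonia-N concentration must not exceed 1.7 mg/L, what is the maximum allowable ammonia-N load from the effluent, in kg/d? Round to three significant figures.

297 kg/d

Mass balance at the limit: 1980·0.2900 + 378.0·Cₑ = 2358·1.7 → Cₑ = 9.086 mg/L.
378.0 L/s = 0.3780 m³/s. Load = 0.3780 m³/s × 9.086 g/m³ × 86 400 s/d = 296.7 kg/d.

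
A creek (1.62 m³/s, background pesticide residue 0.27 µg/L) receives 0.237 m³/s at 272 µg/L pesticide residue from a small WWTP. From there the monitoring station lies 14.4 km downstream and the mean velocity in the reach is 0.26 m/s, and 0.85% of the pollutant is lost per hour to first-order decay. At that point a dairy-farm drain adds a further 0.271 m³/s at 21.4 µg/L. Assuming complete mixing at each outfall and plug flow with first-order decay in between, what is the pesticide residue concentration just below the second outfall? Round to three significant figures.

After mixing, C = (1.620·0.2700 + 0.2370·272.0) / 1.857 = 64.90/1.857 = 34.95 µg/L; combined flow 1.857 m³/s.
Travel time t = 14.4·1000 / 0.26 = 55380 s = 15.38 h.
0.85%/h lost → k = −ln(1 − 0.0085) = 0.008536 h⁻¹.
First-order decay: C = 34.95·exp(−k·t) = 34.95·0.8769 = 30.65 µg/L.
At the second outfall, C = (1.857·30.65 + 0.2710·21.40) / (1.857 + 0.2710) = 29.47 µg/L.

29.5 µg/L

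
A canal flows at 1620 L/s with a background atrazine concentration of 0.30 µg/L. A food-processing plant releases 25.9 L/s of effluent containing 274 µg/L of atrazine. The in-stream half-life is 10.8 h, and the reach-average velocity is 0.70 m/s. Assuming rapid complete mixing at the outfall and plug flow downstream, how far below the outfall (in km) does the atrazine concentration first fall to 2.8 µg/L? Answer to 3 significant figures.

Mass balance: C = (1620·0.3000 + 25.90·274.0) / 1646 = 7583/1646 = 4.607 µg/L.
Half-life 10.8 h → k = ln 2 / 10.8 = 0.06418 h⁻¹ = 1.540 d⁻¹.
Set 4.607·exp(−k·t) = 2.8 → t = ln(4.607/2.8)/k = 27930 s = 7.759 h.
Distance = v·t = 0.70·27930 = 19550 m = 19.55 km.

19.6 km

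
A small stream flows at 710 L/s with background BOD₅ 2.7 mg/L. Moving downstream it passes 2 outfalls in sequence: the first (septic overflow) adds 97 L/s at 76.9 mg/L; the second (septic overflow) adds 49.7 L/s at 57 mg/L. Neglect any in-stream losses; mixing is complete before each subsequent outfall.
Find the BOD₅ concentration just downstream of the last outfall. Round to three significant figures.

14.3 mg/L

Below outfall 1: Q → 807.0 L/s, C = (710.0·2.700 + 97.00·76.90)/807.0 = 11.62 mg/L.
Below outfall 2: Q → 856.7 L/s, C = (807.0·11.62 + 49.70·57.00)/856.7 = 14.25 mg/L.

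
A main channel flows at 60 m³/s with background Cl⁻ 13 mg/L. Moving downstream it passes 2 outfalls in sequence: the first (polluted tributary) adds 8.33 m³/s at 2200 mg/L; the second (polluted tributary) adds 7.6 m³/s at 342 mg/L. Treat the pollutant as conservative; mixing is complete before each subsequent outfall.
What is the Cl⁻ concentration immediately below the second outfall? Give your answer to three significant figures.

286 mg/L

After outfall 1: Q = 60.00 + 8.330 = 68.33 m³/s; C = (60.00·13.00 + 8.330·2200)/68.33 = 279.6 mg/L.
After outfall 2: Q = 68.33 + 7.600 = 75.93 m³/s; C = (68.33·279.6 + 7.600·342.0)/75.93 = 285.9 mg/L.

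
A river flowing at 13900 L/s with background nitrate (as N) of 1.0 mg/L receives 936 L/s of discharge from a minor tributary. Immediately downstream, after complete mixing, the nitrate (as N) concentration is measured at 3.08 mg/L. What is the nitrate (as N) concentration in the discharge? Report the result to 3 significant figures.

34.0 mg/L

Mass balance: 13900·1.000 + 936.0·Cₑ = 14840·3.080
→ Cₑ = (14840·3.080 − 13900·1.000) / 936.0 = 33.97 mg/L.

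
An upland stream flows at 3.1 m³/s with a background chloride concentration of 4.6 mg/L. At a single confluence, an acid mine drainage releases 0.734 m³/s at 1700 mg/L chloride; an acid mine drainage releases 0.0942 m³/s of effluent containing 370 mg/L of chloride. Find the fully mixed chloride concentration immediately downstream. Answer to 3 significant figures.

330 mg/L

Mixed concentration C = ΣQC/ΣQ = (3.100·4.600 + 0.7340·1700 + 0.09420·370.0) / 3.928 = 1297/3.928 = 330.2 mg/L.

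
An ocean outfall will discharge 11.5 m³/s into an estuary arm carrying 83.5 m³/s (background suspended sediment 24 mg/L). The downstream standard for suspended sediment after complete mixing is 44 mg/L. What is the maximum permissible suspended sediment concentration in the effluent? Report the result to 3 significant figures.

At the limit, (Qr·Cr + Qe·Cₑ)/(Qr + Qe) = 44:
Cₑ = (95.00·44 − 83.50·24.00) / 11.50 = 189.2 mg/L.

189 mg/L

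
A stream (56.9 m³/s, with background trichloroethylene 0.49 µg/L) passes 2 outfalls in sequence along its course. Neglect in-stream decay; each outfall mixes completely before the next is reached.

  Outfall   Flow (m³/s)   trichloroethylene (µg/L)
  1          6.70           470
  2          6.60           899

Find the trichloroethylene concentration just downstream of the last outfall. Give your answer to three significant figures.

Below outfall 1: Q → 63.60 m³/s, C = (56.90·0.4900 + 6.700·470.0)/63.60 = 49.95 µg/L.
Below outfall 2: Q → 70.20 m³/s, C = (63.60·49.95 + 6.600·899.0)/70.20 = 129.8 µg/L.

130 µg/L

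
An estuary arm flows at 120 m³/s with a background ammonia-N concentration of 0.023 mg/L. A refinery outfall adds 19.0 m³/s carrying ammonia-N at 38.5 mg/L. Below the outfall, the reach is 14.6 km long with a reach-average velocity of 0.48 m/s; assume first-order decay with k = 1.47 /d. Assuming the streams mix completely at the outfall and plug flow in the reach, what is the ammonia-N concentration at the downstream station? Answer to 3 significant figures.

3.15 mg/L

Mixed concentration C = ΣQC/ΣQ = (120.0·0.02300 + 19.00·38.50) / 139.0 = 734.3/139.0 = 5.282 mg/L.
Travel time t = 14.6·1000 / 0.48 = 30420 s = 8.449 h.
After decay, C = 5.282 × e^(−kt) = 5.282 × 0.5960 = 3.148 mg/L.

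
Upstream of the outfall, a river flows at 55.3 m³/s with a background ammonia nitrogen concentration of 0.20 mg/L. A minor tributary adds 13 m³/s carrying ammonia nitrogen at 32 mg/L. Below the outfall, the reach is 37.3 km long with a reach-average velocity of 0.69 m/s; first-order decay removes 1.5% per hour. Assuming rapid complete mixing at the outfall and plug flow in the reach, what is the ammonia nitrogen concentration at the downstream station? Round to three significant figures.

Mass balance: C = (55.30·0.2000 + 13.00·32.00) / 68.30 = 427.1/68.30 = 6.253 mg/L.
Travel time t = 37.3·1000 / 0.69 = 54060 s = 15.02 h.
1.5%/h lost → k = −ln(1 − 0.015) = 0.01511 h⁻¹.
After decay, C = 6.253 × e^(−kt) = 6.253 × 0.7970 = 4.983 mg/L.

4.98 mg/L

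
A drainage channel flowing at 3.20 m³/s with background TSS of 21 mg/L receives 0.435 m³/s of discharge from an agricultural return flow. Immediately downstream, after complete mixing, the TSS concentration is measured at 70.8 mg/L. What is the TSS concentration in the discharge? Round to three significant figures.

437 mg/L

Mass balance: 3.200·21.00 + 0.4350·Cₑ = 3.635·70.80
→ Cₑ = (3.635·70.80 − 3.200·21.00) / 0.4350 = 437.1 mg/L.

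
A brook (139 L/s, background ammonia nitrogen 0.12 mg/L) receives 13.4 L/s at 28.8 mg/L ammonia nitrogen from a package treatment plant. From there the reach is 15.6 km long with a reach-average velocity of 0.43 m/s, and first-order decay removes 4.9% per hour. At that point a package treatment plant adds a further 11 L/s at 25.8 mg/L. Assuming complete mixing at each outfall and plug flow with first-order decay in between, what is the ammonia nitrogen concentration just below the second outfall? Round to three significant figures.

Flow-weighted average: C = (139.0·0.1200 + 13.40·28.80) / 152.4 = 402.6/152.4 = 2.642 mg/L; combined flow 152.4 L/s.
Travel time t = 15.6·1000 / 0.43 = 36280 s = 10.08 h.
4.9%/h lost → k = −ln(1 − 0.049) = 0.05024 h⁻¹.
Decay over the reach: 2.642·exp(−kt) = 2.642·0.6027 = 1.592 mg/L.
Second outfall: C = (152.4·1.592 + 11.00·25.80)/163.4 = 3.222 mg/L.

3.22 mg/L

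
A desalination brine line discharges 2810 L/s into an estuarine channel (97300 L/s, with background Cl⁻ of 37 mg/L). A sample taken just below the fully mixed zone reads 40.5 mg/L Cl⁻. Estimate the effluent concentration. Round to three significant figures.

162 mg/L

Mass balance: 97300·37.00 + 2810·Cₑ = 100100·40.50
→ Cₑ = (100100·40.50 − 97300·37.00) / 2810 = 161.7 mg/L.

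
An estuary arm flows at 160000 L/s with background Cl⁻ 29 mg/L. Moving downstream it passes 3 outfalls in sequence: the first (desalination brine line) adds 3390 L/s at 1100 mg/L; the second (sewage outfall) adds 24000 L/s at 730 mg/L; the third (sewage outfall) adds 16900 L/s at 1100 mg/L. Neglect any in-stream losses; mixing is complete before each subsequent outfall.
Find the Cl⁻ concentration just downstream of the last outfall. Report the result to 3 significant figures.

218 mg/L

Outfall 1: combined Q = 163400 L/s; C = (160000·29.00 + 3390·1100)/163400 = 51.22 mg/L.
Outfall 2: combined Q = 187400 L/s; C = (163400·51.22 + 24000·730.0)/187400 = 138.2 mg/L.
Outfall 3: combined Q = 204300 L/s; C = (187400·138.2 + 16900·1100)/204300 = 217.7 mg/L.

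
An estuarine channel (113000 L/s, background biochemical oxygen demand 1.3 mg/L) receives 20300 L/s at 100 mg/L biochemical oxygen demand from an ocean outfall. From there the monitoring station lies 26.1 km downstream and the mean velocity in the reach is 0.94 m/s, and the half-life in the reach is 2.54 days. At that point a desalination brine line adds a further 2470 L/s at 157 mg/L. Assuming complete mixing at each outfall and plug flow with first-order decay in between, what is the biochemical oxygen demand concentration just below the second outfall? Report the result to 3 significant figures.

17.5 mg/L

Flow-weighted average: C = (113000·1.300 + 20300·100.0) / 133300 = 2177000/133300 = 16.33 mg/L; combined flow 133300 L/s.
Travel time t = 26.1·1000 / 0.94 = 27770 s = 7.713 h.
Half-life 2.54 d → k = ln 2 / 2.54 = 0.2729 d⁻¹.
Decay over the reach: 16.33·exp(−kt) = 16.33·0.9160 = 14.96 mg/L.
Second outfall: C = (133300·14.96 + 2470·157.0)/135800 = 17.54 mg/L.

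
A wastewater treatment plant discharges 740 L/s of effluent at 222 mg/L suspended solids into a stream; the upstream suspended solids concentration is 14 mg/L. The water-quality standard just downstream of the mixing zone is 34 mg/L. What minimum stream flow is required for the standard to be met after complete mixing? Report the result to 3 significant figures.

Set C_mix = 34: (Q·14.00 + 740.0·222.0) / (Q + 740.0) = 34
→ Q = 740.0·(222.0 − 34)/(34 − 14.00) = 6956 L/s.

6960 L/s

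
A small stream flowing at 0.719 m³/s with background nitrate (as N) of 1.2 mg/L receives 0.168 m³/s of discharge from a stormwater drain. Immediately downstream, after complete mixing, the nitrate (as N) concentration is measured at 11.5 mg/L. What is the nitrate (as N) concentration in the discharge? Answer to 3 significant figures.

55.6 mg/L

Mass balance: 0.7190·1.200 + 0.1680·Cₑ = 0.8870·11.50
→ Cₑ = (0.8870·11.50 − 0.7190·1.200) / 0.1680 = 55.58 mg/L.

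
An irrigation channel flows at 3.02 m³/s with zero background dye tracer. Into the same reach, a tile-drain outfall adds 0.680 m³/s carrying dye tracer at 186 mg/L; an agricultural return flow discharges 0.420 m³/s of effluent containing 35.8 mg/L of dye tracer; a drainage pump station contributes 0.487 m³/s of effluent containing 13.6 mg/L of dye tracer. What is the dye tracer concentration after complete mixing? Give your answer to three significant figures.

32.2 mg/L

Mass balance: C = (3.020·0 + 0.6800·186.0 + 0.4200·35.80 + 0.4870·13.60) / 4.607 = 148.1/4.607 = 32.16 mg/L.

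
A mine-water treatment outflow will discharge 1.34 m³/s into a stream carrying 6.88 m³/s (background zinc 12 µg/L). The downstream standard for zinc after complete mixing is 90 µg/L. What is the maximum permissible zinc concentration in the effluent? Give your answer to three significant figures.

490 µg/L

At the limit, (Qr·Cr + Qe·Cₑ)/(Qr + Qe) = 90:
Cₑ = (8.220·90 − 6.880·12.00) / 1.340 = 490.5 µg/L.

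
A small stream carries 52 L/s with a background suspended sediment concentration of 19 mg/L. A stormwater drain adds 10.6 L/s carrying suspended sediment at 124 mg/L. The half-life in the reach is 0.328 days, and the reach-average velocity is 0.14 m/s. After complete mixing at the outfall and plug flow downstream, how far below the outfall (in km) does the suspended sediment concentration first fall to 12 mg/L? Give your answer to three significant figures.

6.41 km

Mass balance: C = (52.00·19.00 + 10.60·124.0) / 62.60 = 2302/62.60 = 36.78 mg/L.
Half-life 0.328 d → k = ln 2 / 0.328 = 2.113 d⁻¹.
Set 36.78·exp(−k·t) = 12 → t = ln(36.78/12)/k = 45790 s = 12.72 h.
Distance = v·t = 0.14·45790 = 6411 m = 6.411 km.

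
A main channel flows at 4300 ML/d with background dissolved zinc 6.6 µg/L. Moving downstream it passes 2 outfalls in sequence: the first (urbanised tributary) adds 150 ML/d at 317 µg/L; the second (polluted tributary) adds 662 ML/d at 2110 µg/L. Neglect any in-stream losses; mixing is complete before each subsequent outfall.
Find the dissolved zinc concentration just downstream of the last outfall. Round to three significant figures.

Outfall 1: combined Q = 4450 ML/d; C = (4300·6.600 + 150.0·317.0)/4450 = 17.06 µg/L.
Outfall 2: combined Q = 5112 ML/d; C = (4450·17.06 + 662.0·2110)/5112 = 288.1 µg/L.

288 µg/L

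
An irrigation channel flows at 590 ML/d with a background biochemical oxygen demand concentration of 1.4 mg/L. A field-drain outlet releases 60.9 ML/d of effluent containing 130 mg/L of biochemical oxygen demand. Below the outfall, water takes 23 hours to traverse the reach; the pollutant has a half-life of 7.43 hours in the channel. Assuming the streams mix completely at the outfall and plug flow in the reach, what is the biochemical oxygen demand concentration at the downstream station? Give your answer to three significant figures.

1.57 mg/L

After mixing, C = (590.0·1.400 + 60.90·130.0) / 650.9 = 8743/650.9 = 13.43 mg/L.
Half-life 7.43 h → k = ln 2 / 7.43 = 0.09329 h⁻¹ = 2.239 d⁻¹.
Decay over the reach: 13.43·exp(−kt) = 13.43·0.1170 = 1.571 mg/L.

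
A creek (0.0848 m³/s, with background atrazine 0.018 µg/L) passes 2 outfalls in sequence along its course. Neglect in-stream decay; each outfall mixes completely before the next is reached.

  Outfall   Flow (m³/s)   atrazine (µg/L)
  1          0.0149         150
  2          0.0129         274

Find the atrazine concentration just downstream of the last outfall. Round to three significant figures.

After outfall 1: Q = 0.08480 + 0.01490 = 0.09970 m³/s; C = (0.08480·0.01800 + 0.01490·150.0)/0.09970 = 22.43 µg/L.
After outfall 2: Q = 0.09970 + 0.01290 = 0.1126 m³/s; C = (0.09970·22.43 + 0.01290·274.0)/0.1126 = 51.25 µg/L.

51.3 µg/L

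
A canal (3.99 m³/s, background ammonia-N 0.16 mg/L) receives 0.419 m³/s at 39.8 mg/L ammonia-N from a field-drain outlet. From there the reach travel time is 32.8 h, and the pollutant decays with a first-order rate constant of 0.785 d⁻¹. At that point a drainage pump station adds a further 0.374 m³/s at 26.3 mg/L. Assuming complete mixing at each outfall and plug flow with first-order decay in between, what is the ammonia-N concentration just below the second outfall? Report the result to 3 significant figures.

3.29 mg/L

Flow-weighted average: C = (3.990·0.1600 + 0.4190·39.80) / 4.409 = 17.31/4.409 = 3.927 mg/L; combined flow 4.409 m³/s.
After decay, C = 3.927 × e^(−kt) = 3.927 × 0.3420 = 1.343 mg/L.
Second outfall: C = (4.409·1.343 + 0.3740·26.30)/4.783 = 3.295 mg/L.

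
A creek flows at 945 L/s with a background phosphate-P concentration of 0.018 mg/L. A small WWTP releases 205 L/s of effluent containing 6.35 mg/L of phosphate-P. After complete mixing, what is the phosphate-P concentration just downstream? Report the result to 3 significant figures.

Flow-weighted average: C = (945.0·0.01800 + 205.0·6.350) / 1150 = 1319/1150 = 1.147 mg/L.

1.15 mg/L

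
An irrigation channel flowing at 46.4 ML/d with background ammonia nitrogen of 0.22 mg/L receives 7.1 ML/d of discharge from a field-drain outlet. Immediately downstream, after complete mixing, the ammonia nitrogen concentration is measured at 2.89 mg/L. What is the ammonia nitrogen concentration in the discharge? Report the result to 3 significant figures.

20.3 mg/L

Mass balance: 46.40·0.2200 + 7.100·Cₑ = 53.50·2.890
→ Cₑ = (53.50·2.890 − 46.40·0.2200) / 7.100 = 20.34 mg/L.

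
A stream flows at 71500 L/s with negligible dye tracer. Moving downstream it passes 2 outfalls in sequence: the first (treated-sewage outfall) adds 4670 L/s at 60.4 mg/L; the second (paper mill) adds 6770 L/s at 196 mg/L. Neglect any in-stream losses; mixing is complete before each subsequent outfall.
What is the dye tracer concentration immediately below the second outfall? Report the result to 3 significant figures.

Outfall 1: combined Q = 76170 L/s; C = (71500·0 + 4670·60.40)/76170 = 3.703 mg/L.
Outfall 2: combined Q = 82940 L/s; C = (76170·3.703 + 6770·196.0)/82940 = 19.40 mg/L.

19.4 mg/L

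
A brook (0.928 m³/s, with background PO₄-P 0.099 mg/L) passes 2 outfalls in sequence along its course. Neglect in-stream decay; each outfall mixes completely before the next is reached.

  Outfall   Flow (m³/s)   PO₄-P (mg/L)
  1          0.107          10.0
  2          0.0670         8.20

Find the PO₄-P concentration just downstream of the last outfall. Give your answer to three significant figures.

1.55 mg/L

After outfall 1: Q = 0.9280 + 0.1070 = 1.035 m³/s; C = (0.9280·0.09900 + 0.1070·10.00)/1.035 = 1.123 mg/L.
After outfall 2: Q = 1.035 + 0.06700 = 1.102 m³/s; C = (1.035·1.123 + 0.06700·8.200)/1.102 = 1.553 mg/L.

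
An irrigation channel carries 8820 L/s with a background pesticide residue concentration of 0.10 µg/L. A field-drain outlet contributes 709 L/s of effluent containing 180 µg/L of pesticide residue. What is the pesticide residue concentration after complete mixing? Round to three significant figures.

Conservation of mass: C = (8820·0.1000 + 709.0·180.0) / 9529 = 128500/9529 = 13.49 µg/L.

13.5 µg/L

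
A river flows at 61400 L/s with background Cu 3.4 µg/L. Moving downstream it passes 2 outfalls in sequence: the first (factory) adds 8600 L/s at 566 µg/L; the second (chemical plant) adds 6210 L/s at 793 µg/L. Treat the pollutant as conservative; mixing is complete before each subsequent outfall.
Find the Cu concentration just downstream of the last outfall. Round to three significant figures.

After outfall 1: Q = 61400 + 8600 = 70000 L/s; C = (61400·3.400 + 8600·566.0)/70000 = 72.52 µg/L.
After outfall 2: Q = 70000 + 6210 = 76210 L/s; C = (70000·72.52 + 6210·793.0)/76210 = 131.2 µg/L.

131 µg/L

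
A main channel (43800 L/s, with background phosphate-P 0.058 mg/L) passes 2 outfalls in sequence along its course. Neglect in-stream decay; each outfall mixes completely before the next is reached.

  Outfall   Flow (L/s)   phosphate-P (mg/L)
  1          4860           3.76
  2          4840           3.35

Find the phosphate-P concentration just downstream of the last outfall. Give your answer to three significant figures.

After outfall 1: Q = 43800 + 4860 = 48660 L/s; C = (43800·0.05800 + 4860·3.760)/48660 = 0.4277 mg/L.
After outfall 2: Q = 48660 + 4840 = 53500 L/s; C = (48660·0.4277 + 4840·3.350)/53500 = 0.6921 mg/L.

0.692 mg/L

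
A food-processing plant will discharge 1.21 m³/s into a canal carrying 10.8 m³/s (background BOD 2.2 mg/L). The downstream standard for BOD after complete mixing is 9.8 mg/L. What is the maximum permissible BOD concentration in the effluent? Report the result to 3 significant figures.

77.6 mg/L

At the limit, (Qr·Cr + Qe·Cₑ)/(Qr + Qe) = 9.8:
Cₑ = (12.01·9.8 − 10.80·2.200) / 1.210 = 77.63 mg/L.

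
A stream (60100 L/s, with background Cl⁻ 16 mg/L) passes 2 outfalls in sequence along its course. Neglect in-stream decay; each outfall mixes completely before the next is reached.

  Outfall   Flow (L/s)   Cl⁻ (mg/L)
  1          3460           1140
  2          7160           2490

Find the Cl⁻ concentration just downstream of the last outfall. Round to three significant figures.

321 mg/L

Outfall 1: combined Q = 63560 L/s; C = (60100·16.00 + 3460·1140)/63560 = 77.19 mg/L.
Outfall 2: combined Q = 70720 L/s; C = (63560·77.19 + 7160·2490)/70720 = 321.5 mg/L.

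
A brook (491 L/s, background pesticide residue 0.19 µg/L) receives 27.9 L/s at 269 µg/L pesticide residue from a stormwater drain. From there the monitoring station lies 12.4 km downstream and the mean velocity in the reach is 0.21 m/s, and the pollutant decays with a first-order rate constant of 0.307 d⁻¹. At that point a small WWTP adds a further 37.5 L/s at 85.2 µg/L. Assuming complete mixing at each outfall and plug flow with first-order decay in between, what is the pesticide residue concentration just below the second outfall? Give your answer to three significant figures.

Mass balance: C = (491.0·0.1900 + 27.90·269.0) / 518.9 = 7598/518.9 = 14.64 µg/L; combined flow 518.9 L/s.
Travel time t = 12.4·1000 / 0.21 = 59050 s = 16.40 h.
Applying C = C₀e^(−kt): 14.64 × 0.8107 = 11.87 µg/L.
At the second outfall, C = (518.9·11.87 + 37.50·85.20) / (518.9 + 37.50) = 16.81 µg/L.

16.8 µg/L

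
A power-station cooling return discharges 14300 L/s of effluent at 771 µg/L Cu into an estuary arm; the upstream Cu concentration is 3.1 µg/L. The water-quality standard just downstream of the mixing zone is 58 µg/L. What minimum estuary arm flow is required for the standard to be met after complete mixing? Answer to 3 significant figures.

Set C_mix = 58: (Q·3.100 + 14300·771.0) / (Q + 14300) = 58
→ Q = 14300·(771.0 − 58)/(58 − 3.100) = 185700 L/s.

186000 L/s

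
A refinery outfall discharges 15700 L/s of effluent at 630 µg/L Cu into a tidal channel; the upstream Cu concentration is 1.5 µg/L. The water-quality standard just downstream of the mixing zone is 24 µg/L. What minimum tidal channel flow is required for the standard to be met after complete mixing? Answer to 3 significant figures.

Set C_mix = 24: (Q·1.500 + 15700·630.0) / (Q + 15700) = 24
→ Q = 15700·(630.0 − 24)/(24 − 1.500) = 422900 L/s.

423000 L/s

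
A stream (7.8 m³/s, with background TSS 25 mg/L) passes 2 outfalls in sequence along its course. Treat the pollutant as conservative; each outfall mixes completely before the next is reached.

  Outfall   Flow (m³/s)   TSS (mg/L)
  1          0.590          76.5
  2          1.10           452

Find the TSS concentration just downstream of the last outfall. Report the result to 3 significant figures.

77.7 mg/L

After outfall 1: Q = 7.800 + 0.5900 = 8.390 m³/s; C = (7.800·25.00 + 0.5900·76.50)/8.390 = 28.62 mg/L.
After outfall 2: Q = 8.390 + 1.100 = 9.490 m³/s; C = (8.390·28.62 + 1.100·452.0)/9.490 = 77.70 mg/L.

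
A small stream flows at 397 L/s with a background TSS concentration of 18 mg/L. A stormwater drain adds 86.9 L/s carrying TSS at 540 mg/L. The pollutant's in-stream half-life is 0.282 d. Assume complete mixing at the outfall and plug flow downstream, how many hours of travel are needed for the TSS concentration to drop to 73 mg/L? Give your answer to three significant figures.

Flow-weighted average: C = (397.0·18.00 + 86.90·540.0) / 483.9 = 54070/483.9 = 111.7 mg/L.
Half-life 0.282 d → k = ln 2 / 0.282 = 2.458 d⁻¹.
111.7·exp(−k·t) = 73 → t = ln(111.7/73)/k = 14960 s = 4.157 h.

4.16 h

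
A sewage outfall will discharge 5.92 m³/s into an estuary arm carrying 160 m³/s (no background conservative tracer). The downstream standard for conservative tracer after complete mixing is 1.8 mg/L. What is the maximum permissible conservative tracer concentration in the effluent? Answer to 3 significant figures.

At the limit, (Qr·Cr + Qe·Cₑ)/(Qr + Qe) = 1.8:
Cₑ = (165.9·1.8 − 160.0·0) / 5.920 = 50.45 mg/L.

50.4 mg/L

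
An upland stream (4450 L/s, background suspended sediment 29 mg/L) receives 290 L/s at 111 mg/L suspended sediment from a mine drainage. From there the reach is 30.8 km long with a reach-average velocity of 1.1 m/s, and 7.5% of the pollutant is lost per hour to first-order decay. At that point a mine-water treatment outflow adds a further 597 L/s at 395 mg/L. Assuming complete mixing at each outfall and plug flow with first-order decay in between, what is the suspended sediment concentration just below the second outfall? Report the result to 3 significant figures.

60.7 mg/L

Mixed concentration C = ΣQC/ΣQ = (4450·29.00 + 290.0·111.0) / 4740 = 161200/4740 = 34.02 mg/L; combined flow 4740 L/s.
Travel time t = 30.8·1000 / 1.1 = 28000 s = 7.778 h.
7.5%/h lost → k = −ln(1 − 0.075) = 0.07796 h⁻¹.
First-order decay: C = 34.02·exp(−k·t) = 34.02·0.5453 = 18.55 mg/L.
At the second outfall, C = (4740·18.55 + 597.0·395.0) / (4740 + 597.0) = 60.66 mg/L.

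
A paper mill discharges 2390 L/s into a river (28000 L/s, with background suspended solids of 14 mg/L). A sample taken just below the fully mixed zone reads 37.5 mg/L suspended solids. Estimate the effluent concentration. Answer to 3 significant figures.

Mass balance: 28000·14.00 + 2390·Cₑ = 30390·37.50
→ Cₑ = (30390·37.50 − 28000·14.00) / 2390 = 312.8 mg/L.

313 mg/L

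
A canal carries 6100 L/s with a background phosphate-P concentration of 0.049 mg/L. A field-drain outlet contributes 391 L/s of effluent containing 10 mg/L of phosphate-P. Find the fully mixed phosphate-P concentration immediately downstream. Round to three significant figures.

Mass balance: C = (6100·0.04900 + 391.0·10.00) / 6491 = 4209/6491 = 0.6484 mg/L.

0.648 mg/L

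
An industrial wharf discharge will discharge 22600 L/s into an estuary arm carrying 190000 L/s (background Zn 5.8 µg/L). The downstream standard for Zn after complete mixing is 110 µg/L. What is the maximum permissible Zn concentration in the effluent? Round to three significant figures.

986 µg/L

At the limit, (Qr·Cr + Qe·Cₑ)/(Qr + Qe) = 110:
Cₑ = (212600·110 − 190000·5.800) / 22600 = 986.0 µg/L.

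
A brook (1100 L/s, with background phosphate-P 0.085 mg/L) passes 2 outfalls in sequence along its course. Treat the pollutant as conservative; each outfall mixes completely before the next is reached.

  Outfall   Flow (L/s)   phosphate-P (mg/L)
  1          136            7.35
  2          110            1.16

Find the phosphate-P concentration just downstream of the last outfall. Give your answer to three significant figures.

After outfall 1: Q = 1100 + 136.0 = 1236 L/s; C = (1100·0.08500 + 136.0·7.350)/1236 = 0.8844 mg/L.
After outfall 2: Q = 1236 + 110.0 = 1346 L/s; C = (1236·0.8844 + 110.0·1.160)/1346 = 0.9069 mg/L.

0.907 mg/L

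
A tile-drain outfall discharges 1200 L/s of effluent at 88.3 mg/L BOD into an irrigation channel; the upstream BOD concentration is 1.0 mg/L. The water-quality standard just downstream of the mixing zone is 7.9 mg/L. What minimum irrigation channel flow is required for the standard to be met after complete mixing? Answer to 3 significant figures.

Set C_mix = 7.9: (Q·1.000 + 1200·88.30) / (Q + 1200) = 7.9
→ Q = 1200·(88.30 − 7.9)/(7.9 − 1.000) = 13980 L/s.

14000 L/s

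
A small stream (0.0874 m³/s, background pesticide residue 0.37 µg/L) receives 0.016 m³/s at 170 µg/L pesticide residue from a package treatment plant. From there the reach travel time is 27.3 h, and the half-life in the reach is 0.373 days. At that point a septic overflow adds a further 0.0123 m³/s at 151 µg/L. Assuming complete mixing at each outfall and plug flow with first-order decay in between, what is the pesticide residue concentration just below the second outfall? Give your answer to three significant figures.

18.9 µg/L

Mass balance: C = (0.08740·0.3700 + 0.01600·170.0) / 0.1034 = 2.752/0.1034 = 26.62 µg/L; combined flow 0.1034 m³/s.
Half-life 0.373 d → k = ln 2 / 0.373 = 1.858 d⁻¹.
First-order decay: C = 26.62·exp(−k·t) = 26.62·0.1208 = 3.215 µg/L.
Second outfall: C = (0.1034·3.215 + 0.01230·151.0)/0.1157 = 18.93 µg/L.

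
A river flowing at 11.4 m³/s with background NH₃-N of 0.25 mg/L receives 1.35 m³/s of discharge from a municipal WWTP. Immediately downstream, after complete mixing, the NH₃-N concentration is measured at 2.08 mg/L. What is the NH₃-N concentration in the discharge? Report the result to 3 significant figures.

Mass balance: 11.40·0.2500 + 1.350·Cₑ = 12.75·2.080
→ Cₑ = (12.75·2.080 − 11.40·0.2500) / 1.350 = 17.53 mg/L.

17.5 mg/L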